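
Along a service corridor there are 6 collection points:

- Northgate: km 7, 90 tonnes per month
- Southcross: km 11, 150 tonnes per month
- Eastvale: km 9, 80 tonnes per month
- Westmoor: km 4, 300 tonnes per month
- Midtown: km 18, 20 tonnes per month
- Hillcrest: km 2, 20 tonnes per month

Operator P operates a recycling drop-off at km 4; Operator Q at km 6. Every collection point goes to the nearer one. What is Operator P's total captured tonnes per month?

320

The indifferent point is the midpoint (4+6)/2 = 5; collection points left of it (closer to Operator P at 4) go to Operator P, those right go to Operator Q.
  Hillcrest at 2 (w=20) → Operator P
  Westmoor at 4 (w=300) → Operator P
  Northgate at 7 (w=90) → Operator Q
  Eastvale at 9 (w=80) → Operator Q
  Southcross at 11 (w=150) → Operator Q
  Midtown at 18 (w=20) → Operator Q
Operator P captures 320; Operator Q captures 340.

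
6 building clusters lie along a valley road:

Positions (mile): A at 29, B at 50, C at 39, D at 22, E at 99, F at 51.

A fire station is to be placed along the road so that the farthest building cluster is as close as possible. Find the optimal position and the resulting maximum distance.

location 60.5, max distance 38.5

The 1-center on a line is the midpoint of the two extreme points: leftmost at 22, rightmost at 99.
Optimal location = (22 + 99)/2 = 60.5; maximum distance = (99 − 22)/2 = 38.5.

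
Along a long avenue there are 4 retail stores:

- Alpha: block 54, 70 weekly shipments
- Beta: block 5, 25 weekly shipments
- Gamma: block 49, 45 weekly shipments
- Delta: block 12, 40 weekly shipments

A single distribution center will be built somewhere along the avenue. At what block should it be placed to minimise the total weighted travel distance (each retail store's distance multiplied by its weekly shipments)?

x = 49

For a sum of weighted absolute distances on a line, the optimum is the weighted median (not the mean). Total weight W = 180; half-weight = 90.
Sort by position and accumulate weight:
  block 5 (Beta, w=25) → cum 25
  block 12 (Delta, w=40) → cum 65
  block 49 (Gamma, w=45) → cum 110  ≥ 90 → median here
  block 54 (Alpha, w=70) → cum 180
Optimal location: block 49.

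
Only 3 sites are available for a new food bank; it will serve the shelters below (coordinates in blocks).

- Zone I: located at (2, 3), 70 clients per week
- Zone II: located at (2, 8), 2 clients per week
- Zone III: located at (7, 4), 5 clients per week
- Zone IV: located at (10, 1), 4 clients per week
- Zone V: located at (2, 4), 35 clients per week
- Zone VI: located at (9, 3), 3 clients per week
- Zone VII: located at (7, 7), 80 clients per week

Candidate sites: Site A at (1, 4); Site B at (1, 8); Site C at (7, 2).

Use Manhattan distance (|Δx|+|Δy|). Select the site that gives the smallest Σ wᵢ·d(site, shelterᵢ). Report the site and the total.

Total weighted distance at each candidate:
  Site A (1, 4): total = 1010
  Site B (1, 8): total = 1310
  Site C (7, 2): total = 1122
Minimum is at Site A with total 1010 blocks.

Site A, total 1010 blocks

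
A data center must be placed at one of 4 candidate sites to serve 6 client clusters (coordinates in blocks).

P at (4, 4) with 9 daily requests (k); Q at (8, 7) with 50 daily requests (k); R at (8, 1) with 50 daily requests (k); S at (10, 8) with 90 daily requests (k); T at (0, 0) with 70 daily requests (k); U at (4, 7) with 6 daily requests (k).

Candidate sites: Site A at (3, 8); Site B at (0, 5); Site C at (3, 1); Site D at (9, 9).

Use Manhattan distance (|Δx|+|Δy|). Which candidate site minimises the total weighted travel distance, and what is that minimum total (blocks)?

Site D, total 2172 blocks

Total weighted distance at each candidate:
  Site A (3, 8): total = 2357
  Site B (0, 5): total = 2701
  Site C (3, 1): total = 2418
  Site D (9, 9): total = 2172
Minimum is at Site D with total 2172 blocks.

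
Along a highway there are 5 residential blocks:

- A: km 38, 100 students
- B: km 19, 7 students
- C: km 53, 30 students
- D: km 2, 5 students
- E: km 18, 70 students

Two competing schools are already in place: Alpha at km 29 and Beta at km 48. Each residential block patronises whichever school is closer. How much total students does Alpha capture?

The indifferent point is the midpoint (29+48)/2 = 38.5; residential blocks left of it (closer to Alpha at 29) go to Alpha, those right go to Beta.
  D at 2 (w=5) → Alpha
  E at 18 (w=70) → Alpha
  B at 19 (w=7) → Alpha
  A at 38 (w=100) → Alpha
  C at 53 (w=30) → Beta
Alpha captures 182; Beta captures 30.

182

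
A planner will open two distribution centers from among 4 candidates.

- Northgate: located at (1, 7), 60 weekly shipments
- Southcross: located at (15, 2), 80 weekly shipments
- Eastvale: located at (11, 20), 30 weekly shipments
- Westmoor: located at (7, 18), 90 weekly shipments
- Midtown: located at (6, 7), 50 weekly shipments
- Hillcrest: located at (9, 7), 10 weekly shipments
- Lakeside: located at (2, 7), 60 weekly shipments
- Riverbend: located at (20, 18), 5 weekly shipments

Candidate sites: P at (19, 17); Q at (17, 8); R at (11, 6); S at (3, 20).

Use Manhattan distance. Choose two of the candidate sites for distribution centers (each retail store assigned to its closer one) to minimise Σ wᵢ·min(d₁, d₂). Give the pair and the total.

Evaluate every pair (each demand assigned to the nearer of the two):
  {R, S}: total = 3105
  {P, R}: total = 3740
  {Q, S}: total = 3915
  {Q, R}: total = 4155
  {P, Q}: total = 4820
  {P, S}: total = 5040
Best pair: {R, S} with total 3105.

{R, S}, total 3105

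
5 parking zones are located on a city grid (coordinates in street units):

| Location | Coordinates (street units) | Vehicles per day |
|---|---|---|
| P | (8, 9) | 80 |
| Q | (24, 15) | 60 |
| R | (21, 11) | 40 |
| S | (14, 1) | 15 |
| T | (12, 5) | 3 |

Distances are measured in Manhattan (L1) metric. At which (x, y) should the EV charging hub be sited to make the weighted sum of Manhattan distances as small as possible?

Manhattan distance separates: Σwᵢ(|x−xᵢ|+|y−yᵢ|) = Σwᵢ|x−xᵢ| + Σwᵢ|y−yᵢ|, so x and y are optimised independently as 1-D weighted medians.
Total weight W = 198; half = 99.
x-coordinate, sorted with cumulative weight:
  x=8 (P, w=80) cum 80
  x=12 (T, w=3) cum 83
  x=14 (S, w=15) cum 98
  x=21 (R, w=40) cum 138  ← median
  x=24 (Q, w=60) cum 198
⇒ x* = 21
y-coordinate, sorted with cumulative weight:
  y=1 (S, w=15) cum 15
  y=5 (T, w=3) cum 18
  y=9 (P, w=80) cum 98
  y=11 (R, w=40) cum 138  ← median
  y=15 (Q, w=60) cum 198
⇒ y* = 11

(21, 11)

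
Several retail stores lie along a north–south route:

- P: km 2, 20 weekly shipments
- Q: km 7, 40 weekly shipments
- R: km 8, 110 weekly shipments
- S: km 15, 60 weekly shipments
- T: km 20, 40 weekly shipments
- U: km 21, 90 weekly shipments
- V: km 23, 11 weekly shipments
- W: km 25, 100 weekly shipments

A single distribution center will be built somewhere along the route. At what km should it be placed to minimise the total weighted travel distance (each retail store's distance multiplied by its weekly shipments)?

x = 20

For a sum of weighted absolute distances on a line, the optimum is the weighted median (not the mean). Total weight W = 471; half-weight = 235.5.
Sort by position and accumulate weight:
  km 2 (P, w=20) → cum 20
  km 7 (Q, w=40) → cum 60
  km 8 (R, w=110) → cum 170
  km 15 (S, w=60) → cum 230
  km 20 (T, w=40) → cum 270  ≥ 235.5 → median here
  km 21 (U, w=90) → cum 360
  km 23 (V, w=11) → cum 371
  km 25 (W, w=100) → cum 471
Optimal location: km 20.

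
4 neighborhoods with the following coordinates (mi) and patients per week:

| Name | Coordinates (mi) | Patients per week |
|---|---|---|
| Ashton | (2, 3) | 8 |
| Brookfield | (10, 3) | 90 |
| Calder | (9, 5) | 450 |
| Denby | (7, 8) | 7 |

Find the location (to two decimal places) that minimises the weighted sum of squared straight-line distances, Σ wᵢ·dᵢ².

The minimiser of Σwᵢ‖p−pᵢ‖² is the weighted centroid p* = (Σwᵢpᵢ)/(Σwᵢ).
Σwᵢ = 555.
Σwᵢxᵢ = 8·2 + 90·10 + 450·9 + 7·7 = 5015.
Σwᵢyᵢ = 8·3 + 90·3 + 450·5 + 7·8 = 2600.
x* = 5015/555 = 9.04, y* = 2600/555 = 4.68.

(9.04, 4.68)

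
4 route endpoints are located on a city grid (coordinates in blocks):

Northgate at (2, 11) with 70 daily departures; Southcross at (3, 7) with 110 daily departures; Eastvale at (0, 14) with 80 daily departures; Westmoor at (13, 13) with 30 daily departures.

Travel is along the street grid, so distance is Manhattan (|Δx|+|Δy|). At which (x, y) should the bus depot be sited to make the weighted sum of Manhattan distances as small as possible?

Manhattan distance separates: Σwᵢ(|x−xᵢ|+|y−yᵢ|) = Σwᵢ|x−xᵢ| + Σwᵢ|y−yᵢ|, so x and y are optimised independently as 1-D weighted medians.
Total weight W = 290; half = 145.
x-coordinate, sorted with cumulative weight:
  x=0 (Eastvale, w=80) cum 80
  x=2 (Northgate, w=70) cum 150  ← median
  x=3 (Southcross, w=110) cum 260
  x=13 (Westmoor, w=30) cum 290
⇒ x* = 2
y-coordinate, sorted with cumulative weight:
  y=7 (Southcross, w=110) cum 110
  y=11 (Northgate, w=70) cum 180  ← median
  y=13 (Westmoor, w=30) cum 210
  y=14 (Eastvale, w=80) cum 290
⇒ y* = 11

(2, 11)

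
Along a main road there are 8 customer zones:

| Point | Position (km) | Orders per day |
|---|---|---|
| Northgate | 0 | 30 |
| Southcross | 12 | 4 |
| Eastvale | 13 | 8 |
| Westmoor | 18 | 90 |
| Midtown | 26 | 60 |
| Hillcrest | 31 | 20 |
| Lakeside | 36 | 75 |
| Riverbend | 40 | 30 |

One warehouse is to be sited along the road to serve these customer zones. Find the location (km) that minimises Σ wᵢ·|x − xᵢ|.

For a sum of weighted absolute distances on a line, the optimum is the weighted median (not the mean). Total weight W = 317; half-weight = 158.5.
Sort by position and accumulate weight:
  km 0 (Northgate, w=30) → cum 30
  km 12 (Southcross, w=4) → cum 34
  km 13 (Eastvale, w=8) → cum 42
  km 18 (Westmoor, w=90) → cum 132
  km 26 (Midtown, w=60) → cum 192  ≥ 158.5 → median here
  km 31 (Hillcrest, w=20) → cum 212
  km 36 (Lakeside, w=75) → cum 287
  km 40 (Riverbend, w=30) → cum 317
Optimal location: km 26.

x = 26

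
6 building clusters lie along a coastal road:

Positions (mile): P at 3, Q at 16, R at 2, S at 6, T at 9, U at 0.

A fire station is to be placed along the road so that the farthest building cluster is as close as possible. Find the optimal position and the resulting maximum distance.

The 1-center on a line is the midpoint of the two extreme points: leftmost at 0, rightmost at 16.
Optimal location = (0 + 16)/2 = 8; maximum distance = (16 − 0)/2 = 8.

location 8, max distance 8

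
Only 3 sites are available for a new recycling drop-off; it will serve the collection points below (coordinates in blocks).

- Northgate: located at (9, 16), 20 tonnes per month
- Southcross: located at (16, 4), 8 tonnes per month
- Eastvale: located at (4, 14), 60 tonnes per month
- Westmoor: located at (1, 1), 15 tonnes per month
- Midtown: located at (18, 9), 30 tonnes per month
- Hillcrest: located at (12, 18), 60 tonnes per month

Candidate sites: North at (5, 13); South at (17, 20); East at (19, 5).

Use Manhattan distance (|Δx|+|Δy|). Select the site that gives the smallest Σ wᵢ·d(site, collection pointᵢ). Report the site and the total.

Total weighted distance at each candidate:
  North (5, 13): total = 1890
  South (17, 20): total = 2821
  East (19, 5): total = 3572
Minimum is at North with total 1890 blocks.

North, total 1890 blocks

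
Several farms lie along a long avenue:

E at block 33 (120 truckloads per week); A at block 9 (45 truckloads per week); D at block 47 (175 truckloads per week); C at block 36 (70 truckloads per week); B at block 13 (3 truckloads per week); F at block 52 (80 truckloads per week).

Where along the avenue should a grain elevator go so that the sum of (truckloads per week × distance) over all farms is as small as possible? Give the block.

x = 47

For a sum of weighted absolute distances on a line, the optimum is the weighted median (not the mean). Total weight W = 493; half-weight = 246.5.
Sort by position and accumulate weight:
  block 9 (A, w=45) → cum 45
  block 13 (B, w=3) → cum 48
  block 33 (E, w=120) → cum 168
  block 36 (C, w=70) → cum 238
  block 47 (D, w=175) → cum 413  ≥ 246.5 → median here
  block 52 (F, w=80) → cum 493
Optimal location: block 47.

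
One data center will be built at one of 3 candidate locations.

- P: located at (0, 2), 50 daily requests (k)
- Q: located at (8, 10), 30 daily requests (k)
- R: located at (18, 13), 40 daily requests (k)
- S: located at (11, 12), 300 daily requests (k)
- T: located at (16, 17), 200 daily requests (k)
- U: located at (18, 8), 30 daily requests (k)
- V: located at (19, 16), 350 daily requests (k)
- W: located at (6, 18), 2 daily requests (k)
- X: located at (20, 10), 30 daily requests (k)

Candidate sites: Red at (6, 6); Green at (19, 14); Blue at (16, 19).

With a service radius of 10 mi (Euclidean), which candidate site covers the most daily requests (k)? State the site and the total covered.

Coverage radius r = 10 mi; a point is covered iff (Δx)²+(Δy)² ≤ 10² = 100.
  Red (6, 6): covers {P, Q, S} → 380
  Green (19, 14): covers {R, S, T, U, V, X} → 950
  Blue (16, 19): covers {R, S, T, V, X} → 920
Maximum coverage at Green: 950 daily requests (k).

Green, covering 950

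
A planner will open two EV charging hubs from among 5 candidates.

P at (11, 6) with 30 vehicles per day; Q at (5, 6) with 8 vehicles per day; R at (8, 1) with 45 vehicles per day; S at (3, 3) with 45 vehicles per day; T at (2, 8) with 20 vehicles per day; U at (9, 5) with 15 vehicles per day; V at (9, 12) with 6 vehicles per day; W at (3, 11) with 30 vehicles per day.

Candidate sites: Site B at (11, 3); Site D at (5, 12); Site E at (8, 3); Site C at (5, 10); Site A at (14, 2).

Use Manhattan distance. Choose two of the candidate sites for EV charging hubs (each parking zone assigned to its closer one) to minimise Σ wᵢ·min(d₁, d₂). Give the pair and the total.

Evaluate every pair (each demand assigned to the nearer of the two):
  {Site E, Site C}: total = 798
  {Site D, Site E}: total = 842
  {Site B, Site C}: total = 993
  {Site B, Site D}: total = 1037
  {Site B, Site E}: total = 1168
  {Site E, Site A}: total = 1258
  {Site C, Site A}: total = 1308
  {Site D, Site A}: total = 1442
  {Site D, Site C}: total = 1626
  {Site B, Site A}: total = 1633
Best pair: {Site E, Site C} with total 798.

{Site E, Site C}, total 798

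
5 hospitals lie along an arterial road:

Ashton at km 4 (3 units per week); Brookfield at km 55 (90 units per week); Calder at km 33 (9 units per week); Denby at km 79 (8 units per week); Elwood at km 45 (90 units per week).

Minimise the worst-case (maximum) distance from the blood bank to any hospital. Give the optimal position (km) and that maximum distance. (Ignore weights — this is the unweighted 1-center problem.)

The 1-center on a line is the midpoint of the two extreme points: leftmost at 4, rightmost at 79.
Optimal location = (4 + 79)/2 = 41.5; maximum distance = (79 − 4)/2 = 37.5.

location 41.5, max distance 37.5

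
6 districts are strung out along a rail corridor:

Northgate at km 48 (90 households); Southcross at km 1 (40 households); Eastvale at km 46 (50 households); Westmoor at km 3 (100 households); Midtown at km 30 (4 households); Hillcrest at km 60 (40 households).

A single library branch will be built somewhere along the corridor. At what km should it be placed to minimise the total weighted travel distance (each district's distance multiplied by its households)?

For a sum of weighted absolute distances on a line, the optimum is the weighted median (not the mean). Total weight W = 324; half-weight = 162.
Sort by position and accumulate weight:
  km 1 (Southcross, w=40) → cum 40
  km 3 (Westmoor, w=100) → cum 140
  km 30 (Midtown, w=4) → cum 144
  km 46 (Eastvale, w=50) → cum 194  ≥ 162 → median here
  km 48 (Northgate, w=90) → cum 284
  km 60 (Hillcrest, w=40) → cum 324
Optimal location: km 46.

x = 46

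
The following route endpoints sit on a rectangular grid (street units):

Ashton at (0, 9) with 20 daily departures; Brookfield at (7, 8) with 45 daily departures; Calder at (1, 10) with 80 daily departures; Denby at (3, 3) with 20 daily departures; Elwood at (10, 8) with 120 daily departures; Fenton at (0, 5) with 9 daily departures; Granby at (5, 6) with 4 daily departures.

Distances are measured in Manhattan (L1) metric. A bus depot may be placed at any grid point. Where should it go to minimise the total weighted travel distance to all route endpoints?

Manhattan distance separates: Σwᵢ(|x−xᵢ|+|y−yᵢ|) = Σwᵢ|x−xᵢ| + Σwᵢ|y−yᵢ|, so x and y are optimised independently as 1-D weighted medians.
Total weight W = 298; half = 149.
x-coordinate, sorted with cumulative weight:
  x=0 (Ashton, w=20) cum 20
  x=0 (Fenton, w=9) cum 29
  x=1 (Calder, w=80) cum 109
  x=3 (Denby, w=20) cum 129
  x=5 (Granby, w=4) cum 133
  x=7 (Brookfield, w=45) cum 178  ← median
  x=10 (Elwood, w=120) cum 298
⇒ x* = 7
y-coordinate, sorted with cumulative weight:
  y=3 (Denby, w=20) cum 20
  y=5 (Fenton, w=9) cum 29
  y=6 (Granby, w=4) cum 33
  y=8 (Brookfield, w=45) cum 78
  y=8 (Elwood, w=120) cum 198  ← median
  y=9 (Ashton, w=20) cum 218
  y=10 (Calder, w=80) cum 298
⇒ y* = 8

(7, 8)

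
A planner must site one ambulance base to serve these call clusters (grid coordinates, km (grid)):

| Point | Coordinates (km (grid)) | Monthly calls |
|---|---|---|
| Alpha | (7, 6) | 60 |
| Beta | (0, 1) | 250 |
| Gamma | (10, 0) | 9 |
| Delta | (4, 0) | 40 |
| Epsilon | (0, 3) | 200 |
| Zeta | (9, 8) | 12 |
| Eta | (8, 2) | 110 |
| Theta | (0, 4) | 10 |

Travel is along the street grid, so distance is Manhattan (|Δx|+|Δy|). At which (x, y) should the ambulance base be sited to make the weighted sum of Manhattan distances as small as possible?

(0, 2)

Manhattan distance separates: Σwᵢ(|x−xᵢ|+|y−yᵢ|) = Σwᵢ|x−xᵢ| + Σwᵢ|y−yᵢ|, so x and y are optimised independently as 1-D weighted medians.
Total weight W = 691; half = 345.5.
x-coordinate, sorted with cumulative weight:
  x=0 (Beta, w=250) cum 250
  x=0 (Epsilon, w=200) cum 450  ← median
  x=0 (Theta, w=10) cum 460
  x=4 (Delta, w=40) cum 500
  x=7 (Alpha, w=60) cum 560
  x=8 (Eta, w=110) cum 670
  x=9 (Zeta, w=12) cum 682
  x=10 (Gamma, w=9) cum 691
⇒ x* = 0
y-coordinate, sorted with cumulative weight:
  y=0 (Gamma, w=9) cum 9
  y=0 (Delta, w=40) cum 49
  y=1 (Beta, w=250) cum 299
  y=2 (Eta, w=110) cum 409  ← median
  y=3 (Epsilon, w=200) cum 609
  y=4 (Theta, w=10) cum 619
  y=6 (Alpha, w=60) cum 679
  y=8 (Zeta, w=12) cum 691
⇒ y* = 2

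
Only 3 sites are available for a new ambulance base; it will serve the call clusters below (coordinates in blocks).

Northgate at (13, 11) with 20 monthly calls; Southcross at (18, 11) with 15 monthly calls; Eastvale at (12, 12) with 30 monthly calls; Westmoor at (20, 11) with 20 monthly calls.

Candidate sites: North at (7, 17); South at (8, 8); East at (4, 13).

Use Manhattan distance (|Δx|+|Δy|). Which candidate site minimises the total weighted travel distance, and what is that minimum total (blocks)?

Total weighted distance at each candidate:
  North (7, 17): total = 1175
  South (8, 8): total = 895
  East (4, 13): total = 1090
Minimum is at South with total 895 blocks.

South, total 895 blocks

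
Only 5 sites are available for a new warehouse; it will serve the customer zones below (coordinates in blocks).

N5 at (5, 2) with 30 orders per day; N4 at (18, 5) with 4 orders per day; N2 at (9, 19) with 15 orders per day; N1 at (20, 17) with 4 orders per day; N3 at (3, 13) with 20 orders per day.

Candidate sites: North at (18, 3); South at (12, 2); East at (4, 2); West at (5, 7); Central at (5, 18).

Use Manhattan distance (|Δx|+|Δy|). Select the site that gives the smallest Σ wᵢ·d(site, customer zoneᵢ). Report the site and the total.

Total weighted distance at each candidate:
  North (18, 3): total = 1367
  South (12, 2): total = 1038
  East (4, 2): total = 792
  West (5, 7): total = 710
  Central (5, 18): total = 863
Minimum is at West with total 710 blocks.

West, total 710 blocks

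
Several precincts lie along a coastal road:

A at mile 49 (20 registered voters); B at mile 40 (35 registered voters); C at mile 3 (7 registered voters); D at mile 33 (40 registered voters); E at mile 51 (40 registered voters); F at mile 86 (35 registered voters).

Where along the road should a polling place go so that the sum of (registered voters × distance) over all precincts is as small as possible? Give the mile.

x = 49

For a sum of weighted absolute distances on a line, the optimum is the weighted median (not the mean). Total weight W = 177; half-weight = 88.5.
Sort by position and accumulate weight:
  mile 3 (C, w=7) → cum 7
  mile 33 (D, w=40) → cum 47
  mile 40 (B, w=35) → cum 82
  mile 49 (A, w=20) → cum 102  ≥ 88.5 → median here
  mile 51 (E, w=40) → cum 142
  mile 86 (F, w=35) → cum 177
Optimal location: mile 49.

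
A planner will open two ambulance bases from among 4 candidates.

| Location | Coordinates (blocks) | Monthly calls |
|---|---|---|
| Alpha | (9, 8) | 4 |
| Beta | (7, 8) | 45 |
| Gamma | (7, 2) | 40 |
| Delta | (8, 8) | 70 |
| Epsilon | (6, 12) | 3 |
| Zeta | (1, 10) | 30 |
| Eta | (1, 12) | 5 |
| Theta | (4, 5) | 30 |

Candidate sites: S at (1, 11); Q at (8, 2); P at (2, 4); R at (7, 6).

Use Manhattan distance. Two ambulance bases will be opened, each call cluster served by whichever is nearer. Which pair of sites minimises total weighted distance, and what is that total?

Evaluate every pair (each demand assigned to the nearer of the two):
  {S, R}: total = 649
  {P, R}: total = 842
  {Q, R}: total = 857
  {S, Q}: total = 1066
  {Q, P}: total = 1184
  {S, P}: total = 1572
Best pair: {S, R} with total 649.

{S, R}, total 649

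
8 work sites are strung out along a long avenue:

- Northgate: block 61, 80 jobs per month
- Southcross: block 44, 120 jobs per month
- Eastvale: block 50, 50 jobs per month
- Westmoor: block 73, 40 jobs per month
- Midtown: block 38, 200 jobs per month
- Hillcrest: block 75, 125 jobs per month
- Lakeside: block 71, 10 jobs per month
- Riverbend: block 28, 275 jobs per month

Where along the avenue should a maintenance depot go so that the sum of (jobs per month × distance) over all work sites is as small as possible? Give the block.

x = 38

For a sum of weighted absolute distances on a line, the optimum is the weighted median (not the mean). Total weight W = 900; half-weight = 450.
Sort by position and accumulate weight:
  block 28 (Riverbend, w=275) → cum 275
  block 38 (Midtown, w=200) → cum 475  ≥ 450 → median here
  block 44 (Southcross, w=120) → cum 595
  block 50 (Eastvale, w=50) → cum 645
  block 61 (Northgate, w=80) → cum 725
  block 71 (Lakeside, w=10) → cum 735
  block 73 (Westmoor, w=40) → cum 775
  block 75 (Hillcrest, w=125) → cum 900
Optimal location: block 38.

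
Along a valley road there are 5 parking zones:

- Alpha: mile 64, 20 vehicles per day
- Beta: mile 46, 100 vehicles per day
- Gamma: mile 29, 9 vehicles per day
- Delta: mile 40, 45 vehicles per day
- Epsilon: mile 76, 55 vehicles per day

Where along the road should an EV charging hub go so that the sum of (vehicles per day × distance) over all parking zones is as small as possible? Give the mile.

For a sum of weighted absolute distances on a line, the optimum is the weighted median (not the mean). Total weight W = 229; half-weight = 114.5.
Sort by position and accumulate weight:
  mile 29 (Gamma, w=9) → cum 9
  mile 40 (Delta, w=45) → cum 54
  mile 46 (Beta, w=100) → cum 154  ≥ 114.5 → median here
  mile 64 (Alpha, w=20) → cum 174
  mile 76 (Epsilon, w=55) → cum 229
Optimal location: mile 46.

x = 46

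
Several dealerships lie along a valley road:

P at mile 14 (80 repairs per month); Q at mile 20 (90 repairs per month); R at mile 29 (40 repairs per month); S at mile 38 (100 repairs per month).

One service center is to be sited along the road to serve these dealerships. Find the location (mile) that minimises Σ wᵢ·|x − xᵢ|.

For a sum of weighted absolute distances on a line, the optimum is the weighted median (not the mean). Total weight W = 310; half-weight = 155.
Sort by position and accumulate weight:
  mile 14 (P, w=80) → cum 80
  mile 20 (Q, w=90) → cum 170  ≥ 155 → median here
  mile 29 (R, w=40) → cum 210
  mile 38 (S, w=100) → cum 310
Optimal location: mile 20.

x = 20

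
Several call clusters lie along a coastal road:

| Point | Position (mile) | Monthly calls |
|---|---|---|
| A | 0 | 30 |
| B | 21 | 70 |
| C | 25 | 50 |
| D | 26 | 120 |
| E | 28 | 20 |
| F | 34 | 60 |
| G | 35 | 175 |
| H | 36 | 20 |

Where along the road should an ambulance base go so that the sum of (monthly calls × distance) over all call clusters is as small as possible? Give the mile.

For a sum of weighted absolute distances on a line, the optimum is the weighted median (not the mean). Total weight W = 545; half-weight = 272.5.
Sort by position and accumulate weight:
  mile 0 (A, w=30) → cum 30
  mile 21 (B, w=70) → cum 100
  mile 25 (C, w=50) → cum 150
  mile 26 (D, w=120) → cum 270
  mile 28 (E, w=20) → cum 290  ≥ 272.5 → median here
  mile 34 (F, w=60) → cum 350
  mile 35 (G, w=175) → cum 525
  mile 36 (H, w=20) → cum 545
Optimal location: mile 28.

x = 28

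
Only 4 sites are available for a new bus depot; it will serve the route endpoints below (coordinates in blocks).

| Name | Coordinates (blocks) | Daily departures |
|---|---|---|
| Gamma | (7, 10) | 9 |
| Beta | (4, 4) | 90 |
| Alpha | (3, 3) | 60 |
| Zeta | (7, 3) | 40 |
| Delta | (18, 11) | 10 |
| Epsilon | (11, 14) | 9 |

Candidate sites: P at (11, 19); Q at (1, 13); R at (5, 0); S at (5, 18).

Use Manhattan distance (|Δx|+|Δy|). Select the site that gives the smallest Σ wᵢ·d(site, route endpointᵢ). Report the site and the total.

R, total 1478 blocks

Total weighted distance at each candidate:
  P (11, 19): total = 4532
  Q (1, 13): total = 2810
  R (5, 0): total = 1478
  S (5, 18): total = 3430
Minimum is at R with total 1478 blocks.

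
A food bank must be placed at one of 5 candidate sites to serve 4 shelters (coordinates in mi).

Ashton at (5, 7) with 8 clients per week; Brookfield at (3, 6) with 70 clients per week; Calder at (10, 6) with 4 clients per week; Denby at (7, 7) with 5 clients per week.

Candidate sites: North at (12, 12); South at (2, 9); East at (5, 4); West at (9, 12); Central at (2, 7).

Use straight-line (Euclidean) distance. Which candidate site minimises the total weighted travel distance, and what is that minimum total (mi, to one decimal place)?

Central, total 180.2 mi

Total weighted distance at each candidate:
  North (12, 12): total = 886.6
  South (2, 9): total = 311.3
  East (5, 4): total = 261.6
  West (9, 12): total = 696.5
  Central (2, 7): total = 180.2
Minimum is at Central with total 180.2 mi.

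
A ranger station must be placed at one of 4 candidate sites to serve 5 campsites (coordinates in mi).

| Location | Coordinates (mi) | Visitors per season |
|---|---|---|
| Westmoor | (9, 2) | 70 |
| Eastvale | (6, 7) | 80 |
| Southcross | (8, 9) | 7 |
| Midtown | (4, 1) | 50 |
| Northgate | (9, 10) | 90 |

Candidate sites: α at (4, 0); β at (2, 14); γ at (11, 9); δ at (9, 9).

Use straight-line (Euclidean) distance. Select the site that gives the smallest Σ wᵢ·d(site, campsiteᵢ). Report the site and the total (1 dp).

δ, total 1347.1 mi

Total weighted distance at each candidate:
  α (4, 0): total = 2084.5
  β (2, 14): total = 3055.4
  γ (11, 9): total = 1694.2
  δ (9, 9): total = 1347.1
Minimum is at δ with total 1347.1 mi.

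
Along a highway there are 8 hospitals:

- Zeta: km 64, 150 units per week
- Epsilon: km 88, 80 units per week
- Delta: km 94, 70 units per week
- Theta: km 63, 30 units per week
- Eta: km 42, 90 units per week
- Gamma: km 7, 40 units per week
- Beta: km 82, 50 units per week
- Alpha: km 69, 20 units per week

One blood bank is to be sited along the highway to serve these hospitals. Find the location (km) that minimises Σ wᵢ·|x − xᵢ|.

x = 64

For a sum of weighted absolute distances on a line, the optimum is the weighted median (not the mean). Total weight W = 530; half-weight = 265.
Sort by position and accumulate weight:
  km 7 (Gamma, w=40) → cum 40
  km 42 (Eta, w=90) → cum 130
  km 63 (Theta, w=30) → cum 160
  km 64 (Zeta, w=150) → cum 310  ≥ 265 → median here
  km 69 (Alpha, w=20) → cum 330
  km 82 (Beta, w=50) → cum 380
  km 88 (Epsilon, w=80) → cum 460
  km 94 (Delta, w=70) → cum 530
Optimal location: km 64.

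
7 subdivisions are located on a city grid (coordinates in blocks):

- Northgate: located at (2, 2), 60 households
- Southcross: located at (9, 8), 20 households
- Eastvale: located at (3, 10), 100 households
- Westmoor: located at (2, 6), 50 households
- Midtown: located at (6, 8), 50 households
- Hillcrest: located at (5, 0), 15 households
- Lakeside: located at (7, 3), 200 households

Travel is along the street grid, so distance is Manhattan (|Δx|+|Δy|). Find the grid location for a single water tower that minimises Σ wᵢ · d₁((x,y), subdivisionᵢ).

(6, 3)

Manhattan distance separates: Σwᵢ(|x−xᵢ|+|y−yᵢ|) = Σwᵢ|x−xᵢ| + Σwᵢ|y−yᵢ|, so x and y are optimised independently as 1-D weighted medians.
Total weight W = 495; half = 247.5.
x-coordinate, sorted with cumulative weight:
  x=2 (Northgate, w=60) cum 60
  x=2 (Westmoor, w=50) cum 110
  x=3 (Eastvale, w=100) cum 210
  x=5 (Hillcrest, w=15) cum 225
  x=6 (Midtown, w=50) cum 275  ← median
  x=7 (Lakeside, w=200) cum 475
  x=9 (Southcross, w=20) cum 495
⇒ x* = 6
y-coordinate, sorted with cumulative weight:
  y=0 (Hillcrest, w=15) cum 15
  y=2 (Northgate, w=60) cum 75
  y=3 (Lakeside, w=200) cum 275  ← median
  y=6 (Westmoor, w=50) cum 325
  y=8 (Southcross, w=20) cum 345
  y=8 (Midtown, w=50) cum 395
  y=10 (Eastvale, w=100) cum 495
⇒ y* = 3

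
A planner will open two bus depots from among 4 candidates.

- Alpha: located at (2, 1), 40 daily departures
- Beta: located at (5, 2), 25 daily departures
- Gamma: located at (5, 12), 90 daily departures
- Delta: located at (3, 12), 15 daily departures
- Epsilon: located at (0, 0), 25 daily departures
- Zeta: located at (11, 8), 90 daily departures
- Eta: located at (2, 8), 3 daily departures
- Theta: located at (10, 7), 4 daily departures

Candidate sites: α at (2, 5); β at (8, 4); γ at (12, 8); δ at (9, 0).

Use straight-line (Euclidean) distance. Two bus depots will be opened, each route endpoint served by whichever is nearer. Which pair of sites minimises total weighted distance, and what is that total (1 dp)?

Evaluate every pair (each demand assigned to the nearer of the two):
  {α, γ}: total = 1300.1
  {β, γ}: total = 1569.8
  {γ, δ}: total = 1621.9
  {α, β}: total = 1649.7
  {α, δ}: total = 1971.6
  {β, δ}: total = 1978.6
Best pair: {α, γ} with total 1300.1.

{α, γ}, total 1300.1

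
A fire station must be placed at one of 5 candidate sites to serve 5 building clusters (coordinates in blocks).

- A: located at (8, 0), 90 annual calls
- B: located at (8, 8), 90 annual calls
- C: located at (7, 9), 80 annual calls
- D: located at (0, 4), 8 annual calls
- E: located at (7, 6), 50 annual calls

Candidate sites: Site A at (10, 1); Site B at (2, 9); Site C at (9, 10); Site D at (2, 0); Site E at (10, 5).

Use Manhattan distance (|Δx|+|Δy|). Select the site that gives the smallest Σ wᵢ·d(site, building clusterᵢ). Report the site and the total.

Total weighted distance at each candidate:
  Site A (10, 1): total = 2464
  Site B (2, 9): total = 2836
  Site C (9, 10): total = 1920
  Site D (2, 0): total = 3518
  Site E (10, 5): total = 1928
Minimum is at Site C with total 1920 blocks.

Site C, total 1920 blocks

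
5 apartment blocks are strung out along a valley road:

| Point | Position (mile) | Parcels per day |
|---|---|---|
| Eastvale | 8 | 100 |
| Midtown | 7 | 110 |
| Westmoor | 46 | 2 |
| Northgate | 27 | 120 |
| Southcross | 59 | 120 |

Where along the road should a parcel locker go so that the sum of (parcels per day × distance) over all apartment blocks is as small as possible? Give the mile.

For a sum of weighted absolute distances on a line, the optimum is the weighted median (not the mean). Total weight W = 452; half-weight = 226.
Sort by position and accumulate weight:
  mile 7 (Midtown, w=110) → cum 110
  mile 8 (Eastvale, w=100) → cum 210
  mile 27 (Northgate, w=120) → cum 330  ≥ 226 → median here
  mile 46 (Westmoor, w=2) → cum 332
  mile 59 (Southcross, w=120) → cum 452
Optimal location: mile 27.

x = 27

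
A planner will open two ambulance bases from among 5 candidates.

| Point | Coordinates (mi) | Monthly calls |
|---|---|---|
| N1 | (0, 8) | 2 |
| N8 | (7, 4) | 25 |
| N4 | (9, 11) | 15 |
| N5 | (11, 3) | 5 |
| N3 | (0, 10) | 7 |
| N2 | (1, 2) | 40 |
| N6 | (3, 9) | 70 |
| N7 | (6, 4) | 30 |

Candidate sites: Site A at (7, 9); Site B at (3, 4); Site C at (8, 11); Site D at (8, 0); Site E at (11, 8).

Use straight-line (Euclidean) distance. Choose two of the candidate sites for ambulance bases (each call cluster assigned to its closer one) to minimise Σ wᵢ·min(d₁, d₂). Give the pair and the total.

Evaluate every pair (each demand assigned to the nearer of the two):
  {Site A, Site B}: total = 718.6
  {Site B, Site C}: total = 765.4
  {Site B, Site E}: total = 789.2
  {Site B, Site D}: total = 869.6
  {Site A, Site D}: total = 935.7
  {Site C, Site D}: total = 1015.1
  {Site A, Site C}: total = 1041.4
  {Site A, Site E}: total = 1057.8
  {Site D, Site E}: total = 1268.4
  {Site C, Site E}: total = 1280.1
Best pair: {Site A, Site B} with total 718.6.

{Site A, Site B}, total 718.6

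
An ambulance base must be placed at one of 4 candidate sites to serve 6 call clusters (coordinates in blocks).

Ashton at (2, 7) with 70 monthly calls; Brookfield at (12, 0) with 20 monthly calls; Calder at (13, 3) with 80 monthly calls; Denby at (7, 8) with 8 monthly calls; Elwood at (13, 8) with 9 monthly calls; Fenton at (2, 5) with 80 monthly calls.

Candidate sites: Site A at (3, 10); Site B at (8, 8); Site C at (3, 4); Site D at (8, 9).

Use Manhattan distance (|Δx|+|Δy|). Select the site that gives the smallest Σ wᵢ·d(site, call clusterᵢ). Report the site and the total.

Total weighted distance at each candidate:
  Site A (3, 10): total = 2656
  Site B (8, 8): total = 2303
  Site C (3, 4): total = 1770
  Site D (8, 9): total = 2570
Minimum is at Site C with total 1770 blocks.

Site C, total 1770 blocks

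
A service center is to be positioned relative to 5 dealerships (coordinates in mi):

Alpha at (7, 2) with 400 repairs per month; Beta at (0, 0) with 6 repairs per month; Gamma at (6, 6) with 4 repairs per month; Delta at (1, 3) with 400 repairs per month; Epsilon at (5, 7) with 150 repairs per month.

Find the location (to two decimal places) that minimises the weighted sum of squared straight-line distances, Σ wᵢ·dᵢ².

(4.14, 3.20)

The minimiser of Σwᵢ‖p−pᵢ‖² is the weighted centroid p* = (Σwᵢpᵢ)/(Σwᵢ).
Σwᵢ = 960.
Σwᵢxᵢ = 400·7 + 6·0 + 4·6 + 400·1 + 150·5 = 3974.
Σwᵢyᵢ = 400·2 + 6·0 + 4·6 + 400·3 + 150·7 = 3074.
x* = 3974/960 = 4.14, y* = 3074/960 = 3.20.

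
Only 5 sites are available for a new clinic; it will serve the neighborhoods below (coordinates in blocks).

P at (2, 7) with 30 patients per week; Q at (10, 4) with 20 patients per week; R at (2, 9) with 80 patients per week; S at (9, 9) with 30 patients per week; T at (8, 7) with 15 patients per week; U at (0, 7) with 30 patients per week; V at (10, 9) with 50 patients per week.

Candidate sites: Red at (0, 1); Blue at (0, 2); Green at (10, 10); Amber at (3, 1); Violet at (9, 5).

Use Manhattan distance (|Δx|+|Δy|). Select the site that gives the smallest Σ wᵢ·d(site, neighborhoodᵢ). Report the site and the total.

Green, total 1745 blocks

Total weighted distance at each candidate:
  Red (0, 1): total = 3100
  Blue (0, 2): total = 2845
  Green (10, 10): total = 1745
  Amber (3, 1): total = 2735
  Violet (9, 5): total = 1935
Minimum is at Green with total 1745 blocks.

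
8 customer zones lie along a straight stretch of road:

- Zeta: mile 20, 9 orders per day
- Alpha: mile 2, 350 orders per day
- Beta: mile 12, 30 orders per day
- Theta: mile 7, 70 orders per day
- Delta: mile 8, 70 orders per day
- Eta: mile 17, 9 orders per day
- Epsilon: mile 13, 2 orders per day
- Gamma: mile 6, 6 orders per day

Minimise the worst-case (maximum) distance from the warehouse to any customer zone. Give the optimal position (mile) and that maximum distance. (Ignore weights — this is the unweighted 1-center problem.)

location 11, max distance 9

The 1-center on a line is the midpoint of the two extreme points: leftmost at 2, rightmost at 20.
Optimal location = (2 + 20)/2 = 11; maximum distance = (20 − 2)/2 = 9.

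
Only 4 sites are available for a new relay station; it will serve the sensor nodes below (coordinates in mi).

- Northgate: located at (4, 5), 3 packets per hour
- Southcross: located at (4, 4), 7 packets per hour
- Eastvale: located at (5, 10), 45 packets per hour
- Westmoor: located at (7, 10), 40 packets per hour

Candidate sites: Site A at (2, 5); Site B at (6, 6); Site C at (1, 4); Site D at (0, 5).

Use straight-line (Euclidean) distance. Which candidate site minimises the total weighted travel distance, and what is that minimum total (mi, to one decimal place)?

Total weighted distance at each candidate:
  Site A (2, 5): total = 566.9
  Site B (6, 6): total = 377.0
  Site C (1, 4): total = 694.4
  Site D (0, 5): total = 703.2
Minimum is at Site B with total 377.0 mi.

Site B, total 377.0 mi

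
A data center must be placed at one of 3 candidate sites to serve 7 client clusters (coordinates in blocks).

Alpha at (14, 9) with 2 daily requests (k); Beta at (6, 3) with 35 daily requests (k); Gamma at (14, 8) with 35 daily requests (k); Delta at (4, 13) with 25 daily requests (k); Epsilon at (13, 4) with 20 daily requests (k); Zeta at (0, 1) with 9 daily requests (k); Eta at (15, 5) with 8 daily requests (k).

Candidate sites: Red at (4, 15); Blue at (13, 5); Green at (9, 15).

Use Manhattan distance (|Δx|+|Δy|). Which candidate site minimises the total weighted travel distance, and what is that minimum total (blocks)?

Blue, total 1079 blocks

Total weighted distance at each candidate:
  Red (4, 15): total = 1897
  Blue (13, 5): total = 1079
  Green (9, 15): total = 1777
Minimum is at Blue with total 1079 blocks.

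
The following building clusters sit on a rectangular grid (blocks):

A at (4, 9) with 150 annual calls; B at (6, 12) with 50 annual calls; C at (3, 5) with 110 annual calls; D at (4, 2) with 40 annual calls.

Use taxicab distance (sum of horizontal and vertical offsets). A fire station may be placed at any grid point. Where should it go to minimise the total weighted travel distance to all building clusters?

(4, 9)

Manhattan distance separates: Σwᵢ(|x−xᵢ|+|y−yᵢ|) = Σwᵢ|x−xᵢ| + Σwᵢ|y−yᵢ|, so x and y are optimised independently as 1-D weighted medians.
Total weight W = 350; half = 175.
x-coordinate, sorted with cumulative weight:
  x=3 (C, w=110) cum 110
  x=4 (A, w=150) cum 260  ← median
  x=4 (D, w=40) cum 300
  x=6 (B, w=50) cum 350
⇒ x* = 4
y-coordinate, sorted with cumulative weight:
  y=2 (D, w=40) cum 40
  y=5 (C, w=110) cum 150
  y=9 (A, w=150) cum 300  ← median
  y=12 (B, w=50) cum 350
⇒ y* = 9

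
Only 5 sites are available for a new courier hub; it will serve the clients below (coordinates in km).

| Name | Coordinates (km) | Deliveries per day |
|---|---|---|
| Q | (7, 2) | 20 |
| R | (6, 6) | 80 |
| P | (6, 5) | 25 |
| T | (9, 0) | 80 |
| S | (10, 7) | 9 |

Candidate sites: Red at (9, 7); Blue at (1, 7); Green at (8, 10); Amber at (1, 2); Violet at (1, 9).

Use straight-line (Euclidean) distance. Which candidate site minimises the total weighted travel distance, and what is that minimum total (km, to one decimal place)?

Total weighted distance at each candidate:
  Red (9, 7): total = 1019.8
  Blue (1, 7): total = 1630.2
  Green (8, 10): total = 1490.1
  Amber (1, 2): total = 1530.4
  Violet (1, 9): total = 1857.2
Minimum is at Red with total 1019.8 km.

Red, total 1019.8 km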